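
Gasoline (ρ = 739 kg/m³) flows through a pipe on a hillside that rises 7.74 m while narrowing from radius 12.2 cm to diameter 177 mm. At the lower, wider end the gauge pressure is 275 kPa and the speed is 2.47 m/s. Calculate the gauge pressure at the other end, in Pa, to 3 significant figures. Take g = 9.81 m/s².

P₂ = 213000 Pa

Continuity gives A₁v₁ = A₂v₂, so v₂ = (468 cm²)/(246 cm²) × 2.47 m/s = 4.69 m/s.
Applying Bernoulli between the two ends and solving for P₂: P₂ = P₁ + ½ρ(v₁² − v₂²) − ρgΔh.
P₂ = 275000 + ½·739·(2.47² − 4.69²) − 739·9.81·(+7.74) = 275000 + (-5890) − (56100) = 213000 Pa.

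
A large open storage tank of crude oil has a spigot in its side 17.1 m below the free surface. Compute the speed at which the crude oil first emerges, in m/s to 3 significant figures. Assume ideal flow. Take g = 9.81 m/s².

v = 18.3 m/s

Torricelli's result v = √(2gh) gives v = √(2·9.81·17.1) = 18.3 m/s.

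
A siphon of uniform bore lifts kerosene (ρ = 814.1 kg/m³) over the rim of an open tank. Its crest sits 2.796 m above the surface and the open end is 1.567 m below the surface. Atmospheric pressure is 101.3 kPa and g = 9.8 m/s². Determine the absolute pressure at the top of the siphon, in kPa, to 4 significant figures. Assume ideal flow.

P_top ≈ 66.49 kPa

The outlet speed comes from Torricelli: v = √(2g·1.567) = 5.542 m/s.
The bore is uniform, so the speed at the crest is the same v. Bernoulli surface→crest: P_atm = P_top + ½ρv² + ρg·h_top.
P_top = 101300 − ½·814.1·5.542² − 814.1·9.8·2.796 = 66490 Pa.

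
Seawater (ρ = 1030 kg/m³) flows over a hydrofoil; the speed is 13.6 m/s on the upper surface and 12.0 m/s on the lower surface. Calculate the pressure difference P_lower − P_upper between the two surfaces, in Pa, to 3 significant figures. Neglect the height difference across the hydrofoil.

Bernoulli (same height): P_lower − P_upper = ½ρ(v_upper² − v_lower²).
ΔP = ½·1030·(13.6² − 12.0²) = 21100 Pa.

ΔP = 21100 Pa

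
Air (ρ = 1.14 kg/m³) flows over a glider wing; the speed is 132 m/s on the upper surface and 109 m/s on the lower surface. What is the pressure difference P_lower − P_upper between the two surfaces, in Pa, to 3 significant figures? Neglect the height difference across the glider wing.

ΔP = 3160 Pa

With negligible Δh, P + ½ρv² is constant, so P_low − P_up = ½ρ(v_up² − v_low²).
ΔP = ½·1.14·(132² − 109²) = 3160 Pa.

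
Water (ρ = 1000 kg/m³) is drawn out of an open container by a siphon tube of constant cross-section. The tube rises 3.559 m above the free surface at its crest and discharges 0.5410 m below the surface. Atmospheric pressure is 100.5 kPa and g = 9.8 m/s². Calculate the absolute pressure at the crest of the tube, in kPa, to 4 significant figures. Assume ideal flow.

P_top ≈ 60.32 kPa

The outlet speed comes from Torricelli: v = √(2g·0.5410) = 3.256 m/s.
With constant cross-section the crest speed equals v; applying Bernoulli from the surface up to the crest, P_top = P_atm − ½ρv² − ρg·h_top.
P_top = 100500 − ½·1000·3.256² − 1000·9.8·3.559 = 60320 Pa.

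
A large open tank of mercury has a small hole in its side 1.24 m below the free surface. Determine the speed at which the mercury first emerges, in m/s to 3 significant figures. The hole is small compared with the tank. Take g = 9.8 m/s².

With the surface at rest and both surface and jet at atmospheric pressure, Bernoulli gives ρg h = ½ρv², so v = √(2gh) = √(2·9.8·1.24) = 4.93 m/s.

v = 4.93 m/s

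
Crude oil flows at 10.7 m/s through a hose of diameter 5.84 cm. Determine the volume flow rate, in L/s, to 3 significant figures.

Q = A·v = 0.00268 m² × 10.7 m/s = 0.0287 m³/s.
Converting: 0.0287 m³/s × 1000 = 28.7 L/s.

Q = 28.7 L/s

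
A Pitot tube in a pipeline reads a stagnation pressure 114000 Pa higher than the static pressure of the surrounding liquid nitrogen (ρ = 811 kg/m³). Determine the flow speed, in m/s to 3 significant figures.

Bernoulli between the free stream and the stagnation point: ½ρv² = P_stag − P_static.
v = √(2ΔP/ρ) = √(2·114000/811) = 16.8 m/s.

v = 16.8 m/s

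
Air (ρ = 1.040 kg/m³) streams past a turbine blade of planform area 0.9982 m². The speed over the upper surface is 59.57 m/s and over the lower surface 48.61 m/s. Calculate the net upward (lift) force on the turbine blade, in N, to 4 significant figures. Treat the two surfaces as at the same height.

F ≈ 615.4 N

From P + ½ρv² = const at equal height, P_low − P_up = ½ρ(v_up² − v_low²).
ΔP = ½·1.040·(59.57² − 48.61²) = 616.5 Pa.
Lift = ΔP · A = 616.5 × 0.9982 = 615.4 N.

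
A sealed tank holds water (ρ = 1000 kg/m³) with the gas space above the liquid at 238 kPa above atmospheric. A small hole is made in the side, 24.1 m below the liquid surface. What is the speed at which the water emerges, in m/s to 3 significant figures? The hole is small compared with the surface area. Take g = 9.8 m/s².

v ≈ 30.8 m/s

Take point 1 at the surface (v₁ ≈ 0) and point 2 at the hole (at atmospheric pressure). Bernoulli: P₁ + ρg h = P_atm + ½ρv₂².
With P₁ − P_atm = 238000 Pa, v₂ = √(2gh + 2ΔP/ρ) = √(2·9.8·24.1 + 2·238000/1000) = 30.8 m/s.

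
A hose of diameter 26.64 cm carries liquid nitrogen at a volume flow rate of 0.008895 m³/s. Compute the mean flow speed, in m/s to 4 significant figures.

v ≈ 0.1596 m/s

Q = 0.008895 m³/s = 0.008895 m³/s.
v = Q/A = 0.008895 / 0.05574 = 0.1596 m/s.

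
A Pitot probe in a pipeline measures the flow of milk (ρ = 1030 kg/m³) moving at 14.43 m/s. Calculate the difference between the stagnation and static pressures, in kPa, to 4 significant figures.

ΔP ≈ 107.2 kPa

At the stagnation point the flow is brought to rest, so Bernoulli gives P_stag − P_static = ½ρv².
ΔP = ½·1030·14.43² = 107200 Pa.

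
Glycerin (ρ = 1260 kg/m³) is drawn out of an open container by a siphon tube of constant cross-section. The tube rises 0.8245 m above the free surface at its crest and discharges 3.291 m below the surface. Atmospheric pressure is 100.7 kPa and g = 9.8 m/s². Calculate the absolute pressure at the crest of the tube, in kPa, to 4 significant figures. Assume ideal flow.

The outlet speed comes from Torricelli: v = √(2g·3.291) = 8.031 m/s.
The bore is uniform, so the speed at the crest is the same v. Bernoulli surface→crest: P_atm = P_top + ½ρv² + ρg·h_top.
P_top = 100700 − ½·1260·8.031² − 1260·9.8·0.8245 = 49880 Pa.

49.88 kPa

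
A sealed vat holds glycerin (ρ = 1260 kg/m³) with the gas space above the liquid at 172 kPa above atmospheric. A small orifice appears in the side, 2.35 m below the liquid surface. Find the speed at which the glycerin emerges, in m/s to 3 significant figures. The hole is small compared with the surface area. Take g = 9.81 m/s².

v ≈ 17.9 m/s

Take point 1 at the surface (v₁ ≈ 0) and point 2 at the hole (at atmospheric pressure). Bernoulli: P₁ + ρg h = P_atm + ½ρv₂².
With P₁ − P_atm = 172000 Pa, v₂ = √(2gh + 2ΔP/ρ) = √(2·9.81·2.35 + 2·172000/1260) = 17.9 m/s.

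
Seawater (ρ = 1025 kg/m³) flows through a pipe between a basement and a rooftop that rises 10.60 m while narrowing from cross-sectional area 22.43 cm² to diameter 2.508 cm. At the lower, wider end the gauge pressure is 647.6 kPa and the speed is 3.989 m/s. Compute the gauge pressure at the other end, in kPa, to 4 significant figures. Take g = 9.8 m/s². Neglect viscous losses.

By continuity, v₂ = v₁·A₁/A₂ = 3.989·(22.43/4.940) = 18.11 m/s.
Applying Bernoulli between the two ends and solving for P₂: P₂ = P₁ + ½ρ(v₁² − v₂²) − ρgΔh.
P₂ = 647600 + ½·1025·(3.989² − 18.11²) − 1025·9.8·(+10.60) = 647600 + (-160000) − (106500) = 381200 Pa.

P₂ = 381.2 kPa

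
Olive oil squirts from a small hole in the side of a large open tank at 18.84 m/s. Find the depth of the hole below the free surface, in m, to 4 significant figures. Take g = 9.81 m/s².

Torricelli: v = √(2gh), so h = v²/(2g).
h = 18.84²/(2·9.81) = 354.9/19.62 = 18.09 m.

h ≈ 18.09 m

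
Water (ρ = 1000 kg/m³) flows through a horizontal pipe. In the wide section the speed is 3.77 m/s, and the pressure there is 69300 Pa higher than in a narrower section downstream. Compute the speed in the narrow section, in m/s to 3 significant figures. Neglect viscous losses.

v₂ ≈ 12.4 m/s

Horizontal Bernoulli: P₁ + ½ρv₁² = P₂ + ½ρv₂², so v₂² = v₁² + 2(P₁ − P₂)/ρ.
v₂ = √(3.77² + 2·69300/1000) = √(14.2 + 139) = 12.4 m/s.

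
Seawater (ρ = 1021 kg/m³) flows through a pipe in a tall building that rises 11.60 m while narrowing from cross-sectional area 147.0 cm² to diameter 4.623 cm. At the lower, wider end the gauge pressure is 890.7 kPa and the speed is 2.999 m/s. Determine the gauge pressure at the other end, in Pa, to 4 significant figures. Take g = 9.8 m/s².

Continuity gives A₁v₁ = A₂v₂, so v₂ = (147.0 cm²)/(16.79 cm²) × 2.999 m/s = 26.26 m/s.
Applying Bernoulli between the two ends and solving for P₂: P₂ = P₁ + ½ρ(v₁² − v₂²) − ρgΔh.
P₂ = 890700 + ½·1021·(2.999² − 26.26²) − 1021·9.8·(+11.60) = 890700 + (-347500) − (116100) = 427100 Pa.

P₂ = 427100 Pa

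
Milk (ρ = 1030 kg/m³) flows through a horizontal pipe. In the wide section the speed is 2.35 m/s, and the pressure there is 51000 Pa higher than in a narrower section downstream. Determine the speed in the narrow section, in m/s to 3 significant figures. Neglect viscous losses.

With h₁ = h₂, rearranging Bernoulli gives v₂ = √(v₁² + 2ΔP/ρ).
v₂ = √(2.35² + 2·51000/1030) = √(5.52 + 99.0) = 10.2 m/s.

v₂ ≈ 10.2 m/s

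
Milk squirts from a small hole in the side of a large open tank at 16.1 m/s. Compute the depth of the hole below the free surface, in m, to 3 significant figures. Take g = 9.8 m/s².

Inverting v = √(2gh) gives h = v² / 2g.
h = 16.1²/(2·9.8) = 259/19.60 = 13.2 m.

13.2 m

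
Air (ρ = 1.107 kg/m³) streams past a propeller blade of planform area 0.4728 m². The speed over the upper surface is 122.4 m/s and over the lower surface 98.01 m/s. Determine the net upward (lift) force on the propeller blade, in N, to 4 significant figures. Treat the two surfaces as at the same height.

The faster flow above has the lower pressure; Bernoulli (same height) gives ΔP = ½ρ(v_up² − v_low²).
ΔP = ½·1.107·(122.4² − 98.01²) = 2976 Pa.
Lift = ΔP · A = 2976 × 0.4728 = 1407 N.

F = 1407 N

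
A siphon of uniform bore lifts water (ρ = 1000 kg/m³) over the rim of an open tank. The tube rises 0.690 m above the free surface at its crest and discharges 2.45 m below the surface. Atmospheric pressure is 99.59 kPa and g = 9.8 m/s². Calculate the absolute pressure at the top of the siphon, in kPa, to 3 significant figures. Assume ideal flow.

From the surface to the outlet (both open to atmosphere, surface at rest): v = √(2g·h_out) = √(2·9.8·2.45) = 6.93 m/s.
With constant cross-section the crest speed equals v; applying Bernoulli from the surface up to the crest, P_top = P_atm − ½ρv² − ρg·h_top.
P_top = 99590 − ½·1000·6.93² − 1000·9.8·0.690 = 68800 Pa.

68.8 kPa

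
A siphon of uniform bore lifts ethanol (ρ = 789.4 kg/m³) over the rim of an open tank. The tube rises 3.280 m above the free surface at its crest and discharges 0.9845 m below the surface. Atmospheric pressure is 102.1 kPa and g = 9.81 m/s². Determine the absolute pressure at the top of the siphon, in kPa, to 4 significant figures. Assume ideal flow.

P_top ≈ 69.08 kPa

From the surface to the outlet (both open to atmosphere, surface at rest): v = √(2g·h_out) = √(2·9.81·0.9845) = 4.395 m/s.
With constant cross-section the crest speed equals v; applying Bernoulli from the surface up to the crest, P_top = P_atm − ½ρv² − ρg·h_top.
P_top = 102100 − ½·789.4·4.395² − 789.4·9.81·3.280 = 69080 Pa.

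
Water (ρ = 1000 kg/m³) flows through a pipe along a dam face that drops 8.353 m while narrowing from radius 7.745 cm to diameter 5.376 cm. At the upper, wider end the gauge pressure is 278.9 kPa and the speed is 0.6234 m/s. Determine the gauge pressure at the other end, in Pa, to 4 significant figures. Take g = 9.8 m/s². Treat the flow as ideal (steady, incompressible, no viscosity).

P₂ ≈ 347600 Pa

By continuity, v₂ = v₁·A₁/A₂ = 0.6234·(188.4/22.70) = 5.175 m/s.
Energy conservation along the streamline gives P₂ = P₁ − ½ρ(v₂² − v₁²) − ρg(h₂ − h₁).
P₂ = 278900 + ½·1000·(0.6234² − 5.175²) − 1000·9.8·(−8.353) = 278900 + (-13200) − (-81860) = 347600 Pa.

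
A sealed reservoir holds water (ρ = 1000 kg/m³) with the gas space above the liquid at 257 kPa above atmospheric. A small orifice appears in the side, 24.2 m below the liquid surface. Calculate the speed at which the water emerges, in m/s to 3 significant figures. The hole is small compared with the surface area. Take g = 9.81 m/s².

Take point 1 at the surface (v₁ ≈ 0) and point 2 at the hole (at atmospheric pressure). Bernoulli: P₁ + ρg h = P_atm + ½ρv₂².
With P₁ − P_atm = 257000 Pa, v₂ = √(2gh + 2ΔP/ρ) = √(2·9.81·24.2 + 2·257000/1000) = 31.4 m/s.

v ≈ 31.4 m/s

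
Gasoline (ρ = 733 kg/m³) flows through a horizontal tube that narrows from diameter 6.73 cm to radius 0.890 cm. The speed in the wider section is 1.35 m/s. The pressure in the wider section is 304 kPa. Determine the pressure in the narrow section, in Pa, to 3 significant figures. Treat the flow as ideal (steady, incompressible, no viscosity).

P₂ ≈ 168000 Pa

Mass conservation (A₁v₁ = A₂v₂) gives v₂ = 1.35 × 35.6/2.49 = 19.3 m/s.
Bernoulli (h₁ = h₂): P₁ − P₂ = ½ρ(v₂² − v₁²).
P₂ = P₁ − ½ρ(v₂² − v₁²) = 304000 − ½·733·(19.3² − 1.35²) = 304000 − 136000 = 168000 Pa.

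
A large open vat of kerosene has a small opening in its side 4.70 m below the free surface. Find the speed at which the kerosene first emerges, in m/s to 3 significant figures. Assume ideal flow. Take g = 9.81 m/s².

Torricelli's result v = √(2gh) gives v = √(2·9.81·4.70) = 9.60 m/s.

v ≈ 9.60 m/s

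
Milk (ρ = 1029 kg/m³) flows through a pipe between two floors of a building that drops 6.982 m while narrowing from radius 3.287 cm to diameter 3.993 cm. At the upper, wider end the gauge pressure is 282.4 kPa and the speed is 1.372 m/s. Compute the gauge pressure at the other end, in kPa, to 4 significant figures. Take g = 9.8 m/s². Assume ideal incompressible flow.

The volume flow rate is constant, so v₂ = (A₁/A₂)v₁ = (33.94/12.52)·1.372 = 3.719 m/s.
Energy conservation along the streamline gives P₂ = P₁ − ½ρ(v₂² − v₁²) − ρg(h₂ − h₁).
P₂ = 282400 + ½·1029·(1.372² − 3.719²) − 1029·9.8·(−6.982) = 282400 + (-6147) − (-70410) = 346700 Pa.

P₂ = 346.7 kPa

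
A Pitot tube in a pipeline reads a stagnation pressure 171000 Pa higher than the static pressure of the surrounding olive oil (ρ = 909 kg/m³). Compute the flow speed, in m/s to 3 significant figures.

At the stagnation point the flow is brought to rest, so Bernoulli gives P_stag − P_static = ½ρv².
v = √(2ΔP/ρ) = √(2·171000/909) = 19.4 m/s.

v ≈ 19.4 m/s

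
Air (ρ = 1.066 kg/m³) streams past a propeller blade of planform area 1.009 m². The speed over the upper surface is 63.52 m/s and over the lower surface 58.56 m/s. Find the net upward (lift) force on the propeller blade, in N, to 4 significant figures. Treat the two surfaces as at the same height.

F = 325.6 N

With equal heights on the two surfaces, Bernoulli gives P_lower − P_upper = ½ρ(v_upper² − v_lower²).
ΔP = ½·1.066·(63.52² − 58.56²) = 322.7 Pa.
Lift = ΔP · A = 322.7 × 1.009 = 325.6 N.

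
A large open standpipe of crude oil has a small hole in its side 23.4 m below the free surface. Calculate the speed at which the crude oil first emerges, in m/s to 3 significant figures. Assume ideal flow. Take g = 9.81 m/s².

v = 21.4 m/s

Torricelli's result v = √(2gh) gives v = √(2·9.81·23.4) = 21.4 m/s.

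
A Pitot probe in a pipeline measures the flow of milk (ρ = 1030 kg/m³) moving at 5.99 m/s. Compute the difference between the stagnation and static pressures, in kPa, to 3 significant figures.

Bernoulli between the free stream and the stagnation point: ½ρv² = P_stag − P_static.
ΔP = ½·1030·5.99² = 18500 Pa.

ΔP = 18.5 kPa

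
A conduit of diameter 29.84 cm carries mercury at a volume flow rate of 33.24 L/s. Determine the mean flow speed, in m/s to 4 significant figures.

0.4753 m/s

Q = 33.24 L/s = 0.03324 m³/s.
v = Q/A = 0.03324 / 0.06993 = 0.4753 m/s.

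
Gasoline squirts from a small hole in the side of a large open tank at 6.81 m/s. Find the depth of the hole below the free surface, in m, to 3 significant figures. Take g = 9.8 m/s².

For a small hole in a large open tank, ½v² = gh, giving h = v²/(2g).
h = 6.81²/(2·9.8) = 46.4/19.60 = 2.37 m.

h = 2.37 m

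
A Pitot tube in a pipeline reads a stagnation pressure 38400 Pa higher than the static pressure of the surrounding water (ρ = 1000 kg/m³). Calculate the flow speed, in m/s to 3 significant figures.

v = 8.76 m/s

At the stagnation point the flow is brought to rest, so Bernoulli gives P_stag − P_static = ½ρv².
v = √(2ΔP/ρ) = √(2·38400/1000) = 8.76 m/s.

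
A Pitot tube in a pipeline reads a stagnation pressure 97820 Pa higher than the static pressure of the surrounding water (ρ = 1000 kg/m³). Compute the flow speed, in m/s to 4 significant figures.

v ≈ 13.99 m/s

The dynamic pressure equals the rise in static pressure at the stagnation point: ΔP = ½ρv².
v = √(2ΔP/ρ) = √(2·97820/1000) = 13.99 m/s.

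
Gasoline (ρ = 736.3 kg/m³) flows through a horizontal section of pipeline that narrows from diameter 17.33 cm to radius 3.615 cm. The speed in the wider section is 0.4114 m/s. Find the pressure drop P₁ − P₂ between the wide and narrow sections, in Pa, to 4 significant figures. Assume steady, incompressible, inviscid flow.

By continuity, v₂ = v₁·A₁/A₂ = 0.4114·(235.9/41.06) = 2.364 m/s.
Bernoulli (h₁ = h₂): P₁ − P₂ = ½ρ(v₂² − v₁²).
P₁ − P₂ = ½·736.3·(2.364² − 0.4114²) = ½·736.3·5.418 = 1995 Pa.

ΔP = 1995 Pa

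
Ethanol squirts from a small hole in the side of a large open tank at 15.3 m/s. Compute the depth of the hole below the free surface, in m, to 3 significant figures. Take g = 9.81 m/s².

For a small hole in a large open tank, ½v² = gh, giving h = v²/(2g).
h = 15.3²/(2·9.81) = 234/19.62 = 11.9 m.

h ≈ 11.9 m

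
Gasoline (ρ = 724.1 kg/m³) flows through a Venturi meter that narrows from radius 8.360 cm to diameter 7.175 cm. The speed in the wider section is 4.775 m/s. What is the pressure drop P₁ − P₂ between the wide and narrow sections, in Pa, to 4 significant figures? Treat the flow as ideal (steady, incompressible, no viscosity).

The volume flow rate is constant, so v₂ = (A₁/A₂)v₁ = (219.6/40.43)·4.775 = 25.93 m/s.
Bernoulli (h₁ = h₂): P₁ − P₂ = ½ρ(v₂² − v₁²).
P₁ − P₂ = ½·724.1·(25.93² − 4.775²) = ½·724.1·649.6 = 235200 Pa.

ΔP = 235200 Pa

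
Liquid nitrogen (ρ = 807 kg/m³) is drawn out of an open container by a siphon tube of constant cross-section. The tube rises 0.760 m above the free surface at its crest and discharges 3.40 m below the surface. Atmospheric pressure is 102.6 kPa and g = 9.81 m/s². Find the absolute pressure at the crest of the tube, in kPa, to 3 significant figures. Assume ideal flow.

P_top ≈ 69.7 kPa

From the surface to the outlet (both open to atmosphere, surface at rest): v = √(2g·h_out) = √(2·9.81·3.40) = 8.17 m/s.
With constant cross-section the crest speed equals v; applying Bernoulli from the surface up to the crest, P_top = P_atm − ½ρv² − ρg·h_top.
P_top = 102600 − ½·807·8.17² − 807·9.81·0.760 = 69700 Pa.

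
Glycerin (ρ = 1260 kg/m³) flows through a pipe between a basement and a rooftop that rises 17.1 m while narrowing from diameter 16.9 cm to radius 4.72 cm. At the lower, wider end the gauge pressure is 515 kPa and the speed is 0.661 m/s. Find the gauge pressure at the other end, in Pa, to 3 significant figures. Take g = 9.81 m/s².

By continuity, v₂ = v₁·A₁/A₂ = 0.661·(224/70.0) = 2.12 m/s.
Bernoulli: P₁ + ½ρv₁² + ρg h₁ = P₂ + ½ρv₂² + ρg h₂, so P₂ = P₁ + ½ρ(v₁² − v₂²) − ρg(h₂ − h₁).
P₂ = 515000 + ½·1260·(0.661² − 2.12²) − 1260·9.81·(+17.1) = 515000 + (-2550) − (211000) = 301000 Pa.

301000 Pa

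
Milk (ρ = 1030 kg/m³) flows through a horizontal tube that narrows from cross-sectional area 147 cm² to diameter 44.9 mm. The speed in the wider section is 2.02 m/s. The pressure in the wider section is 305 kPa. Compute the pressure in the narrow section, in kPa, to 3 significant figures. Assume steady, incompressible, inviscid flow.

P₂ ≈ 126 kPa

The volume flow rate is constant, so v₂ = (A₁/A₂)v₁ = (147/15.8)·2.02 = 18.8 m/s.
Along the horizontal streamline, P + ½ρv² is constant.
P₂ = P₁ − ½ρ(v₂² − v₁²) = 305000 − ½·1030·(18.8² − 2.02²) = 305000 − 179000 = 126000 Pa.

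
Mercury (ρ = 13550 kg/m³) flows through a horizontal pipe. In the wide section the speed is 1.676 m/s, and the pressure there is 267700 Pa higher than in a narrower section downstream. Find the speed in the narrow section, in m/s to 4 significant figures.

Horizontal Bernoulli: P₁ + ½ρv₁² = P₂ + ½ρv₂², so v₂² = v₁² + 2(P₁ − P₂)/ρ.
v₂ = √(1.676² + 2·267700/13550) = √(2.809 + 39.51) = 6.506 m/s.

v₂ = 6.506 m/s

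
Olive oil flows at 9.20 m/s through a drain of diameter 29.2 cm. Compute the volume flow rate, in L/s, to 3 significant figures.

Q = A·v = 0.0670 m² × 9.20 m/s = 0.616 m³/s.
Converting: 0.616 m³/s × 1000 = 616 L/s.

616 L/s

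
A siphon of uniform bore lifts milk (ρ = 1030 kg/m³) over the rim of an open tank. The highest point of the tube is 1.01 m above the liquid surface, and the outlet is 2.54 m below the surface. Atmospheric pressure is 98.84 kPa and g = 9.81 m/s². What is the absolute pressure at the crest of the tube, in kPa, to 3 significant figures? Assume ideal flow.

From the surface to the outlet (both open to atmosphere, surface at rest): v = √(2g·h_out) = √(2·9.81·2.54) = 7.06 m/s.
The bore is uniform, so the speed at the crest is the same v. Bernoulli surface→crest: P_atm = P_top + ½ρv² + ρg·h_top.
P_top = 98840 − ½·1030·7.06² − 1030·9.81·1.01 = 63000 Pa.

P_top ≈ 63.0 kPa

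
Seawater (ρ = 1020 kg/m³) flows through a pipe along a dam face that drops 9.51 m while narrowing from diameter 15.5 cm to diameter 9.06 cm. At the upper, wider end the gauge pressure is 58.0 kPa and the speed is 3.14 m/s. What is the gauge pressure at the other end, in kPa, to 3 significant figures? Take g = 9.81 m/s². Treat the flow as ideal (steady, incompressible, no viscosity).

Mass conservation (A₁v₁ = A₂v₂) gives v₂ = 3.14 × 189/64.5 = 9.19 m/s.
Energy conservation along the streamline gives P₂ = P₁ − ½ρ(v₂² − v₁²) − ρg(h₂ − h₁).
P₂ = 58000 + ½·1020·(3.14² − 9.19²) − 1020·9.81·(−9.51) = 58000 + (-38000) − (-95200) = 115000 Pa.

P₂ ≈ 115 kPa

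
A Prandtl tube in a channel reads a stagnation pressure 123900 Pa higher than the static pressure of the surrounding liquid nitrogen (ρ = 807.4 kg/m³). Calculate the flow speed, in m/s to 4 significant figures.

17.52 m/s

Bernoulli between the free stream and the stagnation point: ½ρv² = P_stag − P_static.
v = √(2ΔP/ρ) = √(2·123900/807.4) = 17.52 m/s.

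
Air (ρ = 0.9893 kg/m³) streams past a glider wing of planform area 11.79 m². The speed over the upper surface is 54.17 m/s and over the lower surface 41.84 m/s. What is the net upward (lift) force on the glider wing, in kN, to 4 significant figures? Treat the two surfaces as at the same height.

From P + ½ρv² = const at equal height, P_low − P_up = ½ρ(v_up² − v_low²).
ΔP = ½·0.9893·(54.17² − 41.84²) = 585.6 Pa.
Lift = ΔP · A = 585.6 × 11.79 = 6904 N.

6.904 kN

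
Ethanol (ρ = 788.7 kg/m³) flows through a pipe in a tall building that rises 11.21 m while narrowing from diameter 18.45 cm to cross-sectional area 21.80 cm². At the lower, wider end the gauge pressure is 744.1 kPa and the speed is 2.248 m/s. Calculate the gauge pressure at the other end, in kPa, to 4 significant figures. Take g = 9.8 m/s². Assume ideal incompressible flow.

Mass conservation (A₁v₁ = A₂v₂) gives v₂ = 2.248 × 267.4/21.80 = 27.57 m/s.
Energy conservation along the streamline gives P₂ = P₁ − ½ρ(v₂² − v₁²) − ρg(h₂ − h₁).
P₂ = 744100 + ½·788.7·(2.248² − 27.57²) − 788.7·9.8·(+11.21) = 744100 + (-297700) − (86650) = 359700 Pa.

P₂ = 359.7 kPa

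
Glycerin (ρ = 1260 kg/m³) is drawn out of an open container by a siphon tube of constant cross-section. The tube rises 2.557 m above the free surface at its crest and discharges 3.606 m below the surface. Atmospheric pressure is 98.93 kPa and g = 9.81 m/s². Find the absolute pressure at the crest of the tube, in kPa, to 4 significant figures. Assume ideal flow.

Bernoulli surface→outlet gives ½v² = g·h_out, so v = √(2·9.81·3.606) = 8.411 m/s.
Continuity keeps v the same throughout the tube; from surface to crest, P_atm + 0 = P_top + ½ρv² + ρg·h_top.
P_top = 98930 − ½·1260·8.411² − 1260·9.81·2.557 = 22750 Pa.

22.75 kPa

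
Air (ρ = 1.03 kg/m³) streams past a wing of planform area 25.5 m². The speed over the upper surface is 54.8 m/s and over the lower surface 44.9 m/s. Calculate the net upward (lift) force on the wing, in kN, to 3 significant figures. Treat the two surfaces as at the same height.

F = 13.0 kN

With equal heights on the two surfaces, Bernoulli gives P_lower − P_upper = ½ρ(v_upper² − v_lower²).
ΔP = ½·1.03·(54.8² − 44.9²) = 508 Pa.
Lift = ΔP · A = 508 × 25.5 = 13000 N.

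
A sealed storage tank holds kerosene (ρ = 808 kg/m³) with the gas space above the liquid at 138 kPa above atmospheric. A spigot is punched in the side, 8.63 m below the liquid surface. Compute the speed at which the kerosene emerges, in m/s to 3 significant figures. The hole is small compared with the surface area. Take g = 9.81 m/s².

Take point 1 at the surface (v₁ ≈ 0) and point 2 at the hole (at atmospheric pressure). Bernoulli: P₁ + ρg h = P_atm + ½ρv₂².
With P₁ − P_atm = 138000 Pa, v₂ = √(2gh + 2ΔP/ρ) = √(2·9.81·8.63 + 2·138000/808) = 22.6 m/s.

v ≈ 22.6 m/s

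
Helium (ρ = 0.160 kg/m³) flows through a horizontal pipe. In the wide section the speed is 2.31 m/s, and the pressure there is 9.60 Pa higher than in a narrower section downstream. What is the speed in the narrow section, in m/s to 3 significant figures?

Along the level pipe P + ½ρv² is conserved, hence v₂² = v₁² + 2(P₁ − P₂)/ρ.
v₂ = √(2.31² + 2·9.60/0.160) = √(5.34 + 120) = 11.2 m/s.

11.2 m/s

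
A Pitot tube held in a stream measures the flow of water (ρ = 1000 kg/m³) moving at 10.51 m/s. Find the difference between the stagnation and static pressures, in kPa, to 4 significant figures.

55.23 kPa

The dynamic pressure equals the rise in static pressure at the stagnation point: ΔP = ½ρv².
ΔP = ½·1000·10.51² = 55230 Pa.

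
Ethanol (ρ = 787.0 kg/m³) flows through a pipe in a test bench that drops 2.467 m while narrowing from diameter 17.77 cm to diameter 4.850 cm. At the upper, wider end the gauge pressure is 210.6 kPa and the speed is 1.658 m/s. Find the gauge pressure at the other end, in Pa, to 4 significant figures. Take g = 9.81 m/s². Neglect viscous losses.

The volume flow rate is constant, so v₂ = (A₁/A₂)v₁ = (248.0/18.47)·1.658 = 22.26 m/s.
Applying Bernoulli between the two ends and solving for P₂: P₂ = P₁ + ½ρ(v₁² − v₂²) − ρgΔh.
P₂ = 210600 + ½·787.0·(1.658² − 22.26²) − 787.0·9.81·(−2.467) = 210600 + (-193900) − (-19050) = 35790 Pa.

35790 Pa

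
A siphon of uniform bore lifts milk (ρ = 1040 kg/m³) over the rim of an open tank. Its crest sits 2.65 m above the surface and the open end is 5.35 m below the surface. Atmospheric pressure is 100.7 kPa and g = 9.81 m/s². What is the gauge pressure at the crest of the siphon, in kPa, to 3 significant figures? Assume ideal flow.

Bernoulli surface→outlet gives ½v² = g·h_out, so v = √(2·9.81·5.35) = 10.2 m/s.
Continuity keeps v the same throughout the tube; from surface to crest, P_atm + 0 = P_top + ½ρv² + ρg·h_top.
P_top = 100700 − ½·1040·10.2² − 1040·9.81·2.65 = 19100 Pa. So P_gauge = P_top − P_atm = -81600 Pa.

P_gauge = -81.6 kPa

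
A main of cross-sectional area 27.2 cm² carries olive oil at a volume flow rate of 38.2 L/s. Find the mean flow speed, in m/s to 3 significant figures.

v ≈ 14.0 m/s

Q = 38.2 L/s = 0.0382 m³/s.
v = Q/A = 0.0382 / 0.00272 = 14.0 m/s.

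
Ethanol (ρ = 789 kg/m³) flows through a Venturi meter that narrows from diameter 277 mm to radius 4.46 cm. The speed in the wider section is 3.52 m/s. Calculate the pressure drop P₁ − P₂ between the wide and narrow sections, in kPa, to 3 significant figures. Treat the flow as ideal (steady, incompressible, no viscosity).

ΔP ≈ 450 kPa

The volume flow rate is constant, so v₂ = (A₁/A₂)v₁ = (603/62.5)·3.52 = 33.9 m/s.
Bernoulli (h₁ = h₂): P₁ − P₂ = ½ρ(v₂² − v₁²).
P₁ − P₂ = ½·789·(33.9² − 3.52²) = ½·789·1140 = 450000 Pa.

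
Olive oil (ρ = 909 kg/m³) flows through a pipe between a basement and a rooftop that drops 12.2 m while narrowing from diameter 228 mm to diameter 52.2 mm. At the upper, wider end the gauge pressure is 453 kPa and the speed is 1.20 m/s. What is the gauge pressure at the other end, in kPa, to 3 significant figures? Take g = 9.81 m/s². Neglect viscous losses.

P₂ = 324 kPa

Continuity gives A₁v₁ = A₂v₂, so v₂ = (408 cm²)/(21.4 cm²) × 1.20 m/s = 22.9 m/s.
Bernoulli: P₁ + ½ρv₁² + ρg h₁ = P₂ + ½ρv₂² + ρg h₂, so P₂ = P₁ + ½ρ(v₁² − v₂²) − ρg(h₂ − h₁).
P₂ = 453000 + ½·909·(1.20² − 22.9²) − 909·9.81·(−12.2) = 453000 + (-238000) − (-109000) = 324000 Pa.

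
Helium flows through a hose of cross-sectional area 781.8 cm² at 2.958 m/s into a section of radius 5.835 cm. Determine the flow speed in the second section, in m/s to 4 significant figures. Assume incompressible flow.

The volume flow rate is constant, so v₂ = (A₁/A₂)v₁ = (781.8/107.0)·2.958 = 21.62 m/s.

v₂ ≈ 21.62 m/s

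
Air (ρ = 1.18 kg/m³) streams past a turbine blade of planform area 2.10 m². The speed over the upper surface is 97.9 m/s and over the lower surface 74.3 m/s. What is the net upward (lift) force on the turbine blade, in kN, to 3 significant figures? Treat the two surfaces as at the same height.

F ≈ 5.04 kN

From P + ½ρv² = const at equal height, P_low − P_up = ½ρ(v_up² − v_low²).
ΔP = ½·1.18·(97.9² − 74.3²) = 2400 Pa.
Lift = ΔP · A = 2400 × 2.10 = 5040 N.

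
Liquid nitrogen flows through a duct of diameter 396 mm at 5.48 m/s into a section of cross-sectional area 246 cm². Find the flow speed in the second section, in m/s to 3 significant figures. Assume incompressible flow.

v₂ ≈ 27.4 m/s

The volume flow rate is constant, so v₂ = (A₁/A₂)v₁ = (1230/246)·5.48 = 27.4 m/s.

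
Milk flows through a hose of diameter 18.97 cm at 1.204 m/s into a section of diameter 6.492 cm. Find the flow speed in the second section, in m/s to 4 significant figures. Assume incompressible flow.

v₂ ≈ 10.28 m/s

By continuity, v₂ = v₁·A₁/A₂ = 1.204·(282.6/33.10) = 10.28 m/s.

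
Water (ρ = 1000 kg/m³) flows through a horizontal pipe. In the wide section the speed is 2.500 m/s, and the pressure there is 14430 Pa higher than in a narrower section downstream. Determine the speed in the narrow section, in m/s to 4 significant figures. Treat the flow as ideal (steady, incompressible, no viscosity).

Along the level pipe P + ½ρv² is conserved, hence v₂² = v₁² + 2(P₁ − P₂)/ρ.
v₂ = √(2.500² + 2·14430/1000) = √(6.250 + 28.86) = 5.925 m/s.

5.925 m/s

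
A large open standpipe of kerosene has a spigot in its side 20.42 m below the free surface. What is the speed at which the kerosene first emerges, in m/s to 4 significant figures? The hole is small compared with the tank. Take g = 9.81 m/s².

Torricelli's result v = √(2gh) gives v = √(2·9.81·20.42) = 20.02 m/s.

v = 20.02 m/s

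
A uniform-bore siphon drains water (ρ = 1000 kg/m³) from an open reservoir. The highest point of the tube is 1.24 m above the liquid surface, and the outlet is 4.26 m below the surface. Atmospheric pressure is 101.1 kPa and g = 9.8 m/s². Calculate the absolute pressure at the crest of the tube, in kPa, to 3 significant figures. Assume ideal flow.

47.2 kPa

Bernoulli surface→outlet gives ½v² = g·h_out, so v = √(2·9.8·4.26) = 9.14 m/s.
Continuity keeps v the same throughout the tube; from surface to crest, P_atm + 0 = P_top + ½ρv² + ρg·h_top.
P_top = 101100 − ½·1000·9.14² − 1000·9.8·1.24 = 47200 Pa.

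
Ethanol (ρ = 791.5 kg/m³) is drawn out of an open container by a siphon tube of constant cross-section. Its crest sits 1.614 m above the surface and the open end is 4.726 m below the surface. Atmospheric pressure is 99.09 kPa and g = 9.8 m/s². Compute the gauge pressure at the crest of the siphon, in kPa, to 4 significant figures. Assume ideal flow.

-49.18 kPa

From the surface to the outlet (both open to atmosphere, surface at rest): v = √(2g·h_out) = √(2·9.8·4.726) = 9.624 m/s.
Continuity keeps v the same throughout the tube; from surface to crest, P_atm + 0 = P_top + ½ρv² + ρg·h_top.
P_top = 99090 − ½·791.5·9.624² − 791.5·9.8·1.614 = 49910 Pa. So P_gauge = P_top − P_atm = -49180 Pa.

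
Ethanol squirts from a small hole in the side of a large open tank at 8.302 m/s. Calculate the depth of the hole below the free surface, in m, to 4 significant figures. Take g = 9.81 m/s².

For a small hole in a large open tank, ½v² = gh, giving h = v²/(2g).
h = 8.302²/(2·9.81) = 68.92/19.62 = 3.513 m.

h ≈ 3.513 m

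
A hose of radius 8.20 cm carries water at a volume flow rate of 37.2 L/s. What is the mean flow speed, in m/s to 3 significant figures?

v = 1.76 m/s

Q = 37.2 L/s = 0.0372 m³/s.
v = Q/A = 0.0372 / 0.0211 = 1.76 m/s.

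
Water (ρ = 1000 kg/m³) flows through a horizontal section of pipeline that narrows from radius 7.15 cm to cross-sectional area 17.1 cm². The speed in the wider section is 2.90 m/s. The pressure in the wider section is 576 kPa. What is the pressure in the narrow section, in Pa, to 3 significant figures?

By continuity, v₂ = v₁·A₁/A₂ = 2.90·(161/17.1) = 27.2 m/s.
Bernoulli (h₁ = h₂): P₁ − P₂ = ½ρ(v₂² − v₁²).
P₂ = P₁ − ½ρ(v₂² − v₁²) = 576000 − ½·1000·(27.2² − 2.90²) = 576000 − 367000 = 209000 Pa.

P₂ ≈ 209000 Pa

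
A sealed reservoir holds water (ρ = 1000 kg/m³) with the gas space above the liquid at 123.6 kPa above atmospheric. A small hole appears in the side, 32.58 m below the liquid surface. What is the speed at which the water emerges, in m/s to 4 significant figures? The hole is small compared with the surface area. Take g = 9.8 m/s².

Take point 1 at the surface (v₁ ≈ 0) and point 2 at the hole (at atmospheric pressure). Bernoulli: P₁ + ρg h = P_atm + ½ρv₂².
With P₁ − P_atm = 123600 Pa, v₂ = √(2gh + 2ΔP/ρ) = √(2·9.8·32.58 + 2·123600/1000) = 29.76 m/s.

v ≈ 29.76 m/s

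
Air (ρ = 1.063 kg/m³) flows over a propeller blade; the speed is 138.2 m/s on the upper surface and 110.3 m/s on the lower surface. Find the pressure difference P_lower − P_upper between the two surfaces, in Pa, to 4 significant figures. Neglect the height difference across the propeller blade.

3685 Pa

Bernoulli (same height): P_lower − P_upper = ½ρ(v_upper² − v_lower²).
ΔP = ½·1.063·(138.2² − 110.3²) = 3685 Pa.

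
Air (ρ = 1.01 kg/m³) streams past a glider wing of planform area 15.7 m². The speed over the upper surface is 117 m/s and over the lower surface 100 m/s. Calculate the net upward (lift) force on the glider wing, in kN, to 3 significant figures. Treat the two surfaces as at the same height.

With equal heights on the two surfaces, Bernoulli gives P_lower − P_upper = ½ρ(v_upper² − v_lower²).
ΔP = ½·1.01·(117² − 100²) = 1860 Pa.
Lift = ΔP · A = 1860 × 15.7 = 29200 N.

F ≈ 29.2 kN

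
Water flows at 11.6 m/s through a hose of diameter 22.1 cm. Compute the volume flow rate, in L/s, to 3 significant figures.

Q ≈ 445 L/s

Q = A·v = 0.0384 m² × 11.6 m/s = 0.445 m³/s.
Converting: 0.445 m³/s × 1000 = 445 L/s.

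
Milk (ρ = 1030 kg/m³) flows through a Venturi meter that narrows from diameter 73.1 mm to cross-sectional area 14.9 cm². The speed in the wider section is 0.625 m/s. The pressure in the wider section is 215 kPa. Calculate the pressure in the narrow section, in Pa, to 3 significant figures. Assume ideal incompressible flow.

Mass conservation (A₁v₁ = A₂v₂) gives v₂ = 0.625 × 42.0/14.9 = 1.76 m/s.
Bernoulli (h₁ = h₂): P₁ − P₂ = ½ρ(v₂² − v₁²).
P₂ = P₁ − ½ρ(v₂² − v₁²) = 215000 − ½·1030·(1.76² − 0.625²) = 215000 − 1390 = 214000 Pa.

P₂ ≈ 214000 Pa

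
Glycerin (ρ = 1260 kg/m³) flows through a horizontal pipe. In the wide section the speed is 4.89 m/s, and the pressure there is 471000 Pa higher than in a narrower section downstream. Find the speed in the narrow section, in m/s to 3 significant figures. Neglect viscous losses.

v₂ ≈ 27.8 m/s

Along the level pipe P + ½ρv² is conserved, hence v₂² = v₁² + 2(P₁ − P₂)/ρ.
v₂ = √(4.89² + 2·471000/1260) = √(23.9 + 748) = 27.8 m/s.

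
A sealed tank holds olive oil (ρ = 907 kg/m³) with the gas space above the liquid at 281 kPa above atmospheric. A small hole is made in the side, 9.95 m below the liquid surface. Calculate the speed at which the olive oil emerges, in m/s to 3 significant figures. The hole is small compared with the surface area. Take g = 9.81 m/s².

v ≈ 28.5 m/s

Take point 1 at the surface (v₁ ≈ 0) and point 2 at the hole (at atmospheric pressure). Bernoulli: P₁ + ρg h = P_atm + ½ρv₂².
With P₁ − P_atm = 281000 Pa, v₂ = √(2gh + 2ΔP/ρ) = √(2·9.81·9.95 + 2·281000/907) = 28.5 m/s.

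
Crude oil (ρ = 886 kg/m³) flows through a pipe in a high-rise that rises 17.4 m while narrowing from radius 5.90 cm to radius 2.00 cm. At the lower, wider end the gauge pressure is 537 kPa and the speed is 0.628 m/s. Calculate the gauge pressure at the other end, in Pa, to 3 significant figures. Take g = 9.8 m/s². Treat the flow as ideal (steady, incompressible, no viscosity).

373000 Pa

By continuity, v₂ = v₁·A₁/A₂ = 0.628·(109/12.6) = 5.47 m/s.
Applying Bernoulli between the two ends and solving for P₂: P₂ = P₁ + ½ρ(v₁² − v₂²) − ρgΔh.
P₂ = 537000 + ½·886·(0.628² − 5.47²) − 886·9.8·(+17.4) = 537000 + (-13100) − (151000) = 373000 Pa.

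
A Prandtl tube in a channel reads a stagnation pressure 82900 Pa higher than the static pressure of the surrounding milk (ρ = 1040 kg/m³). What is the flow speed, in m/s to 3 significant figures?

Bernoulli between the free stream and the stagnation point: ½ρv² = P_stag − P_static.
v = √(2ΔP/ρ) = √(2·82900/1040) = 12.6 m/s.

12.6 m/s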